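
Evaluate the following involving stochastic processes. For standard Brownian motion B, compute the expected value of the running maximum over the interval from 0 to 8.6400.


E(max B(s)) = sqrt(2t/pi)
= sqrt(2*8.6400/pi)
= sqrt(5.5004)
= 2.3453

2.3453


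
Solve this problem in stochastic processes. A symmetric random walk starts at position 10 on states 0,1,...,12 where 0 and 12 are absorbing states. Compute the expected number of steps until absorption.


For symmetric RW on 0,...,N with absorbing barriers, E(i) = i*(N-i)
E(10) = 10 * 2 = 20

20


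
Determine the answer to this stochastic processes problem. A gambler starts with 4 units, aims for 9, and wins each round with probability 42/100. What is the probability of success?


Gambler's ruin formula:
r = q/p = 0.5800/0.4200 = 1.3810
P(win) = (1 - r^i)/(1 - r^N)
= (1 - 1.3810^4)/(1 - 1.3810^9)
= 0.1527

0.1527


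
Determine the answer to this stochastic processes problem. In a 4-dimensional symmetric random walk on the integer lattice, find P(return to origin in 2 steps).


P(return in 2 steps) = P(reverse first step) = 1/(2d)
= 1/8
= 0.1250

0.1250


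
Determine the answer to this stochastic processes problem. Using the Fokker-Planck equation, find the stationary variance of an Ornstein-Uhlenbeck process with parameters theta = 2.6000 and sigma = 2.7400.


Stationary variance = sigma^2 / (2*theta)
= 2.7400^2 / (2*2.6000)
= 7.5076 / 5.2000
= 1.4438

1.4438


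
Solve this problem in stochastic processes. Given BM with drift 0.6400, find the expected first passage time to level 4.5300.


Expected first passage time = a/mu
= 4.5300/0.6400
= 7.0781

7.0781


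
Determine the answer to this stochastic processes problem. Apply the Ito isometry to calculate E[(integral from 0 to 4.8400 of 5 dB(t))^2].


By Ito isometry: E[(int f dB)^2] = int f^2 dt
= 5^2 * 4.8400
= 25 * 4.8400 = 121.0000

121.0000


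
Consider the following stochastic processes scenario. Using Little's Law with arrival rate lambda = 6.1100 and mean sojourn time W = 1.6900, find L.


Little's Law: L = lambda * W
= 6.1100 * 1.6900
= 10.3259

10.3259


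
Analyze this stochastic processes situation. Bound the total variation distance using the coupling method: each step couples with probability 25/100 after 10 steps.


TV distance bound <= (1-delta)^n
= (1 - 0.2500)^10
= 0.7500^10
= 0.0563

0.0563


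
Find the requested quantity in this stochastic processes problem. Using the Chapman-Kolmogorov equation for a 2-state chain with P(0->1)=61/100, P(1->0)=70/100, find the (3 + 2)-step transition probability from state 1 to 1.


P^5 = P^3 * P^2
Computing via matrix multiplication of the transition matrix.
Entry (1,1) of P^5 = 0.4641

0.4641


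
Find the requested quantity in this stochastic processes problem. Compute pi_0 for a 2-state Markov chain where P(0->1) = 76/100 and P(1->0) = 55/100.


Stationary distribution: pi_0 = p10/(p01+p10), pi_1 = p01/(p01+p10)
p01 = 0.7600, p10 = 0.5500
pi_0 = 0.4198

0.4198


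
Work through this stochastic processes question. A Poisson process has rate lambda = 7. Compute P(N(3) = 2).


P(N(t)=k) = (lambda*t)^k * exp(-lambda*t) / k!
lambda*t = 21
= 21^2 * exp(-21) / 2!
= 441 * 7.5826e-10 / 2
= 1.6720e-07

1.6720e-07


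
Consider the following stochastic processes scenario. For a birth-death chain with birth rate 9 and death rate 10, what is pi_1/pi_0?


For birth-death process, pi_n/pi_0 = (lambda/mu)^n
= (9/10)^1
= 0.9000

0.9000


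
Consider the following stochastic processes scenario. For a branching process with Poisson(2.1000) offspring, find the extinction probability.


Since mu = 2.1000 > 1, extinction prob q < 1.
Solve s = exp(mu*(s-1)) iteratively.
q = 0.1779

0.1779


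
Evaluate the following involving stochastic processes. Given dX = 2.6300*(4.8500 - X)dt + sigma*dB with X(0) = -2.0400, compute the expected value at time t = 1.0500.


E[X(t)] = mu + (X(0) - mu)*exp(-theta*t)
= 4.8500 + (-2.0400 - 4.8500)*exp(-2.6300*1.0500)
= 4.8500 + -6.8900 * 0.0632
= 4.4146

4.4146


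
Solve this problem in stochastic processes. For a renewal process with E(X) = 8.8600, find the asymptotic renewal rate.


Long-run renewal rate = 1/E(X)
= 1/8.8600
= 0.1129

0.1129


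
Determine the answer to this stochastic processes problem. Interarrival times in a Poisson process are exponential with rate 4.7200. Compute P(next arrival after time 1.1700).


P(X > t) = exp(-lambda * t)
= exp(-4.7200 * 1.1700)
= exp(-5.5224) = 0.0040

0.0040


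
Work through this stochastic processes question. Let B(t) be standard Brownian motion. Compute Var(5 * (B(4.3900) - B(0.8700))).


Var(alpha*(B(t)-B(s))) = alpha^2 * (t-s)
= 5^2 * (4.3900 - 0.8700)
= 25 * 3.5200
= 88.0000

88.0000


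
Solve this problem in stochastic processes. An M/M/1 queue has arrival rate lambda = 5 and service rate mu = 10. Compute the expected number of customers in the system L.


rho = 5/10 = 0.5000
L = rho/(1-rho)
= 0.5000/0.5000
= 1.0000

1.0000


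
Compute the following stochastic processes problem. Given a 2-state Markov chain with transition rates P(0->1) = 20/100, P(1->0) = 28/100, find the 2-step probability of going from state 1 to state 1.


Computing P^2 by matrix multiplication.
P = [[0.8000, 0.2000], [0.2800, 0.7200]]
After raising P to the power 2:
P^2(1,1) = 0.5744

0.5744


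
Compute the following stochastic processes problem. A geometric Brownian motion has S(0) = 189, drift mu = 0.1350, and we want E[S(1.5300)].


E[S(t)] = S(0) * exp(mu * t)
= 189 * exp(0.1350 * 1.5300)
= 189 * 1.2294
= 232.3621

232.3621


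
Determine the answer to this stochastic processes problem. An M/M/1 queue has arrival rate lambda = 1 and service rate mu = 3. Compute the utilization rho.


rho = lambda/mu
= 1/3
= 0.3333

0.3333


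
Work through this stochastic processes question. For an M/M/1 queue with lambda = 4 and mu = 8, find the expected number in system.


rho = 4/8 = 0.5000
L = rho/(1-rho)
= 0.5000/0.5000
= 1.0000

1.0000


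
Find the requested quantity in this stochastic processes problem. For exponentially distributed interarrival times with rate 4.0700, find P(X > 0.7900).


P(X > t) = exp(-lambda * t)
= exp(-4.0700 * 0.7900)
= exp(-3.2153) = 0.0401

0.0401


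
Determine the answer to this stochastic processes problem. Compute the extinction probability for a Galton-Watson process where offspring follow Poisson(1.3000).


Since mu = 1.3000 > 1, extinction prob q < 1.
Solve s = exp(mu*(s-1)) iteratively.
q = 0.5770

0.5770


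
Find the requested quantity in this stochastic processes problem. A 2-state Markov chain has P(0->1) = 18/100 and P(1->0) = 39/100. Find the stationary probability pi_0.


Stationary distribution: pi_0 = p10/(p01+p10), pi_1 = p01/(p01+p10)
p01 = 0.1800, p10 = 0.3900
pi_0 = 0.6842

0.6842


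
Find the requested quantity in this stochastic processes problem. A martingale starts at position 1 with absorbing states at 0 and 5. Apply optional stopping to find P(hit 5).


By optional stopping theorem: E(M at tau) = M(0) = 1
P(hit 5)*5 + P(hit 0)*0 = 1
P(hit 5) = (1 - 0)/(5 - 0) = 1/5 = 0.2000

0.2000


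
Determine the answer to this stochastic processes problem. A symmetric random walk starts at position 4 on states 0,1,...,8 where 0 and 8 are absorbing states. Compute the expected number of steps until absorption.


For symmetric RW on 0,...,N with absorbing barriers, E(i) = i*(N-i)
E(4) = 4 * 4 = 16

16


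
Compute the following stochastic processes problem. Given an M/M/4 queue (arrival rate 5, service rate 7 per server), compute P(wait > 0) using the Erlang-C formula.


a = lambda/mu = 0.7143
rho = a/c = 0.1786
Erlang-C formula applied:
C(c,a) = 0.0065

0.0065


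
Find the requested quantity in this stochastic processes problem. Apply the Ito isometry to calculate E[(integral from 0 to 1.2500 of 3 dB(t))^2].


By Ito isometry: E[(int f dB)^2] = int f^2 dt
= 3^2 * 1.2500
= 9 * 1.2500 = 11.2500

11.2500


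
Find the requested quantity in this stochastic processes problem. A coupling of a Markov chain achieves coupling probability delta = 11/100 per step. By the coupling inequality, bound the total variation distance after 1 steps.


TV distance bound <= (1-delta)^n
= (1 - 0.1100)^1
= 0.8900^1
= 0.8900

0.8900


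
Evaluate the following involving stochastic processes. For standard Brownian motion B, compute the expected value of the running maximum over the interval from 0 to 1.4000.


E(max B(s)) = sqrt(2t/pi)
= sqrt(2*1.4000/pi)
= sqrt(0.8913)
= 0.9441

0.9441


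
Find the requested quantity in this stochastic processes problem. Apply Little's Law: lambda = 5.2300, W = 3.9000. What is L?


Little's Law: L = lambda * W
= 5.2300 * 3.9000
= 20.3970

20.3970


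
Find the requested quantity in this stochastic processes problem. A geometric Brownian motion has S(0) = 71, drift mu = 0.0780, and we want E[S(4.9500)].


E[S(t)] = S(0) * exp(mu * t)
= 71 * exp(0.0780 * 4.9500)
= 71 * 1.4712
= 104.4575

104.4575


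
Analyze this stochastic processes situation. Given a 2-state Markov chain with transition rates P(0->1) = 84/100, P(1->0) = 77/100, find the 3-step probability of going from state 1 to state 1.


Computing P^3 by matrix multiplication.
P = [[0.1600, 0.8400], [0.7700, 0.2300]]
After raising P to the power 3:
P^3(1,1) = 0.4132

0.4132


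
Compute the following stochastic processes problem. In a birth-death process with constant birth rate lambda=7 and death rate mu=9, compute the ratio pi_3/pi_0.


For birth-death process, pi_n/pi_0 = (lambda/mu)^n
= (7/9)^3
= 0.4705

0.4705


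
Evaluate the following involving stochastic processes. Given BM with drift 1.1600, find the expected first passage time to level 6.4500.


Expected first passage time = a/mu
= 6.4500/1.1600
= 5.5603

5.5603


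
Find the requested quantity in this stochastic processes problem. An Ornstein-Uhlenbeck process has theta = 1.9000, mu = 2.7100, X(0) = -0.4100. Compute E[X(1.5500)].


E[X(t)] = mu + (X(0) - mu)*exp(-theta*t)
= 2.7100 + (-0.4100 - 2.7100)*exp(-1.9000*1.5500)
= 2.7100 + -3.1200 * 0.0526
= 2.5459

2.5459


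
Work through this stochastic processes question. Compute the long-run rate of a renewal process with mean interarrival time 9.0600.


Long-run renewal rate = 1/E(X)
= 1/9.0600
= 0.1104

0.1104


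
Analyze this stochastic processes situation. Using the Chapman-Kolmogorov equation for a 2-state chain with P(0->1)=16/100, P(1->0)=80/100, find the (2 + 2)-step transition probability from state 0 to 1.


P^4 = P^2 * P^2
Computing via matrix multiplication of the transition matrix.
Entry (0,1) of P^4 = 0.1667

0.1667


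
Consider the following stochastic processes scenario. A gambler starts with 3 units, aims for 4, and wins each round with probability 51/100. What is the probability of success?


Gambler's ruin formula:
r = q/p = 0.4900/0.5100 = 0.9608
P(win) = (1 - r^i)/(1 - r^N)
= (1 - 0.9608^3)/(1 - 0.9608^4)
= 0.7648

0.7648


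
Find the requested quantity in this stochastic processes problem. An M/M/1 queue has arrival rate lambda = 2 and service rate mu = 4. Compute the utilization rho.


rho = lambda/mu
= 2/4
= 0.5000

0.5000


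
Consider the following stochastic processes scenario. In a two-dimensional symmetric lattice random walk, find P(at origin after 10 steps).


P = C(10,5)^2 / 4^10
= 252^2 / 1048576
= 63504 / 1048576
= 0.0606

0.0606


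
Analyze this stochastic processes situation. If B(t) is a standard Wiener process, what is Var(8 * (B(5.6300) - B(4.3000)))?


Var(alpha*(B(t)-B(s))) = alpha^2 * (t-s)
= 8^2 * (5.6300 - 4.3000)
= 64 * 1.3300
= 85.1200

85.1200


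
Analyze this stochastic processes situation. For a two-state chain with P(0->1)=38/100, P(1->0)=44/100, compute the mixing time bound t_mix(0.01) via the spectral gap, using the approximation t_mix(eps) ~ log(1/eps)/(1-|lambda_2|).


lambda_2 = |1 - p01 - p10| = |1 - 0.3800 - 0.4400| = 0.1800
t_mix ~ log(1/eps)/(1 - |lambda_2|)
= log(100)/(1 - 0.1800) = 4.6052/0.8200
= 5.6161

5.6161


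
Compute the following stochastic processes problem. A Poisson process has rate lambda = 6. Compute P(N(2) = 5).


P(N(t)=k) = (lambda*t)^k * exp(-lambda*t) / k!
lambda*t = 12
= 12^5 * exp(-12) / 5!
= 248832 * 6.1442e-06 / 120
= 0.0127

0.0127


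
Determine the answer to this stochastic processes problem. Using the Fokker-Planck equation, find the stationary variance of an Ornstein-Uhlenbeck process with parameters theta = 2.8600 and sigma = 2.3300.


Stationary variance = sigma^2 / (2*theta)
= 2.3300^2 / (2*2.8600)
= 5.4289 / 5.7200
= 0.9491

0.9491


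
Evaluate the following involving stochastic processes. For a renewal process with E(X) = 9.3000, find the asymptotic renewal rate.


Long-run renewal rate = 1/E(X)
= 1/9.3000
= 0.1075

0.1075


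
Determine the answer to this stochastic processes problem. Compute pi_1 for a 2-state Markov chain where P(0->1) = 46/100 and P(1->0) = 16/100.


Stationary distribution: pi_0 = p10/(p01+p10), pi_1 = p01/(p01+p10)
p01 = 0.4600, p10 = 0.1600
pi_1 = 0.7419

0.7419


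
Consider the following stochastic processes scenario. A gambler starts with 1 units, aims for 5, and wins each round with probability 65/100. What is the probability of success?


Gambler's ruin formula:
r = q/p = 0.3500/0.6500 = 0.5385
P(win) = (1 - r^i)/(1 - r^N)
= (1 - 0.5385^1)/(1 - 0.5385^5)
= 0.4834

0.4834


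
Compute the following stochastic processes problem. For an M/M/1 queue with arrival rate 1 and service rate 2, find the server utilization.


rho = lambda/mu
= 1/2
= 0.5000

0.5000


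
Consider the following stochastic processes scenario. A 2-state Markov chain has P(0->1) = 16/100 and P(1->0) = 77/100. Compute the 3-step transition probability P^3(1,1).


Computing P^3 by matrix multiplication.
P = [[0.8400, 0.1600], [0.7700, 0.2300]]
After raising P to the power 3:
P^3(1,1) = 0.1723

0.1723


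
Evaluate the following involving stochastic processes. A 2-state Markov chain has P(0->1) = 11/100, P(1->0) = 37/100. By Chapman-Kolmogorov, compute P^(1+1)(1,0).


P^2 = P^1 * P^1
Computing via matrix multiplication of the transition matrix.
Entry (1,0) of P^2 = 0.5624

0.5624


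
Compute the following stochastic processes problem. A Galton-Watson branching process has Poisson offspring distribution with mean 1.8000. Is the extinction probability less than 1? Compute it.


Since mu = 1.8000 > 1, extinction prob q < 1.
Solve s = exp(mu*(s-1)) iteratively.
q = 0.2676

0.2676


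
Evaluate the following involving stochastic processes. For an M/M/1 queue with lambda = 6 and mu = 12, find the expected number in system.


rho = 6/12 = 0.5000
L = rho/(1-rho)
= 0.5000/0.5000
= 1.0000

1.0000


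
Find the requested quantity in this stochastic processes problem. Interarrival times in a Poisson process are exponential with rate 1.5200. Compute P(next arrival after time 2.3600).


P(X > t) = exp(-lambda * t)
= exp(-1.5200 * 2.3600)
= exp(-3.5872) = 0.0277

0.0277


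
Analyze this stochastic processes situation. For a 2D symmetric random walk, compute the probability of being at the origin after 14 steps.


P = C(14,7)^2 / 4^14
= 3432^2 / 268435456
= 11778624 / 268435456
= 0.0439

0.0439


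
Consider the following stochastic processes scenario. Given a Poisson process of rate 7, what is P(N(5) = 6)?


P(N(t)=k) = (lambda*t)^k * exp(-lambda*t) / k!
lambda*t = 35
= 35^6 * exp(-35) / 6!
= 1838265625 * 6.3051e-16 / 720
= 1.6098e-09

1.6098e-09


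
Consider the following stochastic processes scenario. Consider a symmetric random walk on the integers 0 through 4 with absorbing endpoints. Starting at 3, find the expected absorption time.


For symmetric RW on 0,...,N with absorbing barriers, E(i) = i*(N-i)
E(3) = 3 * 1 = 3

3


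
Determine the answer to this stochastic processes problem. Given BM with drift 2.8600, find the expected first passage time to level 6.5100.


Expected first passage time = a/mu
= 6.5100/2.8600
= 2.2762

2.2762


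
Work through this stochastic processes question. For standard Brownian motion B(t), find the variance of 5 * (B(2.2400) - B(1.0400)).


Var(alpha*(B(t)-B(s))) = alpha^2 * (t-s)
= 5^2 * (2.2400 - 1.0400)
= 25 * 1.2000
= 30.0000

30.0000


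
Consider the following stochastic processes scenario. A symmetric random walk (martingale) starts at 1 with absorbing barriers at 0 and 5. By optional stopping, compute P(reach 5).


By optional stopping theorem: E(M at tau) = M(0) = 1
P(hit 5)*5 + P(hit 0)*0 = 1
P(hit 5) = (1 - 0)/(5 - 0) = 1/5 = 0.2000

0.2000


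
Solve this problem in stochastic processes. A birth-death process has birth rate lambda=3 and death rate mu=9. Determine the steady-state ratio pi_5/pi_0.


For birth-death process, pi_n/pi_0 = (lambda/mu)^n
= (3/9)^5
= 0.0041

0.0041


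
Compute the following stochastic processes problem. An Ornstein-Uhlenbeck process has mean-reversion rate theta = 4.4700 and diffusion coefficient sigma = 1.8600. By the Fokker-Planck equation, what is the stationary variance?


Stationary variance = sigma^2 / (2*theta)
= 1.8600^2 / (2*4.4700)
= 3.4596 / 8.9400
= 0.3870

0.3870


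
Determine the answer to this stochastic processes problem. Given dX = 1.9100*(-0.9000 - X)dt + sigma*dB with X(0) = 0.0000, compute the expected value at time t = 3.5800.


E[X(t)] = mu + (X(0) - mu)*exp(-theta*t)
= -0.9000 + (0.0000 - -0.9000)*exp(-1.9100*3.5800)
= -0.9000 + 0.9000 * 0.0011
= -0.8990

-0.8990


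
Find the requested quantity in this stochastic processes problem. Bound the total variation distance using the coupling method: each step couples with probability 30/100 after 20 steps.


TV distance bound <= (1-delta)^n
= (1 - 0.3000)^20
= 0.7000^20
= 7.9792e-04

7.9792e-04


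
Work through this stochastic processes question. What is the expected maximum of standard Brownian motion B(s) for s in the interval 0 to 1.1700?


E(max B(s)) = sqrt(2t/pi)
= sqrt(2*1.1700/pi)
= sqrt(0.7448)
= 0.8630

0.8630


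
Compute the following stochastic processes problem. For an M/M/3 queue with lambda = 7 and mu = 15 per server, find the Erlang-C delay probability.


a = lambda/mu = 0.4667
rho = a/c = 0.1556
Erlang-C formula applied:
C(c,a) = 0.0126

0.0126


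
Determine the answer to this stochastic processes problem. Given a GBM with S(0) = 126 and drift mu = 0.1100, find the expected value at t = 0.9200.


E[S(t)] = S(0) * exp(mu * t)
= 126 * exp(0.1100 * 0.9200)
= 126 * 1.1065
= 139.4187

139.4187


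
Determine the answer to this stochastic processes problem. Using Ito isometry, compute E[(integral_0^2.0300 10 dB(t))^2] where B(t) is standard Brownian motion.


By Ito isometry: E[(int f dB)^2] = int f^2 dt
= 10^2 * 2.0300
= 100 * 2.0300 = 203.0000

203.0000


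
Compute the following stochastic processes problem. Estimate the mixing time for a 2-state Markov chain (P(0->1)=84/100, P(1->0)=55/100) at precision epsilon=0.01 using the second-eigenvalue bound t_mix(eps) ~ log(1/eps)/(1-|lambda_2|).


lambda_2 = |1 - p01 - p10| = |1 - 0.8400 - 0.5500| = 0.3900
t_mix ~ log(1/eps)/(1 - |lambda_2|)
= log(100)/(1 - 0.3900) = 4.6052/0.6100
= 7.5495

7.5495


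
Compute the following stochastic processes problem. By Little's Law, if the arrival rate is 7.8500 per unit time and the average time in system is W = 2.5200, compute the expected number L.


Little's Law: L = lambda * W
= 7.8500 * 2.5200
= 19.7820

19.7820


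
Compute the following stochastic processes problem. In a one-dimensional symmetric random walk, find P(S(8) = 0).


P(S(8) = 0) = C(8,4) / 4^4
= 70 / 256
= 0.2734

0.2734


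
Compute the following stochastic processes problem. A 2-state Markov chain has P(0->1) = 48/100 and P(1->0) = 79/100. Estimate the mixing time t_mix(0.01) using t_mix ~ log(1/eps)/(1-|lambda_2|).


lambda_2 = |1 - p01 - p10| = |1 - 0.4800 - 0.7900| = 0.2700
t_mix ~ log(1/eps)/(1 - |lambda_2|)
= log(100)/(1 - 0.2700) = 4.6052/0.7300
= 6.3085

6.3085


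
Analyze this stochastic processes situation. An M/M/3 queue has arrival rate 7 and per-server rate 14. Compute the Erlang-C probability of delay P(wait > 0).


a = lambda/mu = 0.5000
rho = a/c = 0.1667
Erlang-C formula applied:
C(c,a) = 0.0152

0.0152


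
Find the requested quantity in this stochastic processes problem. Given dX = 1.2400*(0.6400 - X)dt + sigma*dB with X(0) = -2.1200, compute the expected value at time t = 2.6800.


E[X(t)] = mu + (X(0) - mu)*exp(-theta*t)
= 0.6400 + (-2.1200 - 0.6400)*exp(-1.2400*2.6800)
= 0.6400 + -2.7600 * 0.0360
= 0.5405

0.5405


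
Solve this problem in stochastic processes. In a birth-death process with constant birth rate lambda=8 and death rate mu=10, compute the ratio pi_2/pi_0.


For birth-death process, pi_n/pi_0 = (lambda/mu)^n
= (8/10)^2
= 0.6400

0.6400


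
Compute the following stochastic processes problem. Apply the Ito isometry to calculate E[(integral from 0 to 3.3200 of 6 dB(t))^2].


By Ito isometry: E[(int f dB)^2] = int f^2 dt
= 6^2 * 3.3200
= 36 * 3.3200 = 119.5200

119.5200


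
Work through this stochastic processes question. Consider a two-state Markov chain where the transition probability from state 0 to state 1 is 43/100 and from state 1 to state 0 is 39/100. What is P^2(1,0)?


Computing P^2 by matrix multiplication.
P = [[0.5700, 0.4300], [0.3900, 0.6100]]
After raising P to the power 2:
P^2(1,0) = 0.4602

0.4602


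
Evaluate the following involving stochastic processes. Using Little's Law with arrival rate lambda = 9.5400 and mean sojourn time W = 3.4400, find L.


Little's Law: L = lambda * W
= 9.5400 * 3.4400
= 32.8176

32.8176


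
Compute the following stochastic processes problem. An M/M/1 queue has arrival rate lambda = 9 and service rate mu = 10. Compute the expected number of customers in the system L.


rho = 9/10 = 0.9000
L = rho/(1-rho)
= 0.9000/0.1000
= 9.0000

9.0000


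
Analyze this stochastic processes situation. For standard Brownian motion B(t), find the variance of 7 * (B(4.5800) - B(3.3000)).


Var(alpha*(B(t)-B(s))) = alpha^2 * (t-s)
= 7^2 * (4.5800 - 3.3000)
= 49 * 1.2800
= 62.7200

62.7200


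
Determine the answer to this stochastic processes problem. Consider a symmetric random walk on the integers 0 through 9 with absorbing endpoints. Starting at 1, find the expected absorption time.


For symmetric RW on 0,...,N with absorbing barriers, E(i) = i*(N-i)
E(1) = 1 * 8 = 8

8


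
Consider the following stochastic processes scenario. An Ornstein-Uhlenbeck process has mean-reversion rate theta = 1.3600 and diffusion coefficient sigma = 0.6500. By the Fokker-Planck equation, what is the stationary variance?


Stationary variance = sigma^2 / (2*theta)
= 0.6500^2 / (2*1.3600)
= 0.4225 / 2.7200
= 0.1553

0.1553


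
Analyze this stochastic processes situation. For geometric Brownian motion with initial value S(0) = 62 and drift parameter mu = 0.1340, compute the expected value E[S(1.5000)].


E[S(t)] = S(0) * exp(mu * t)
= 62 * exp(0.1340 * 1.5000)
= 62 * 1.2226
= 75.8027

75.8027


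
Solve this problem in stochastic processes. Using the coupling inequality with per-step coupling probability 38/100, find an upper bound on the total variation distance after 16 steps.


TV distance bound <= (1-delta)^n
= (1 - 0.3800)^16
= 0.6200^16
= 4.7672e-04

4.7672e-04


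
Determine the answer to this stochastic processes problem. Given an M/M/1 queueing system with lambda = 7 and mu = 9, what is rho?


rho = lambda/mu
= 7/9
= 0.7778

0.7778


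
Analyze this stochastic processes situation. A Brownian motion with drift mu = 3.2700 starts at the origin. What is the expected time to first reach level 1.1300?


Expected first passage time = a/mu
= 1.1300/3.2700
= 0.3456

0.3456


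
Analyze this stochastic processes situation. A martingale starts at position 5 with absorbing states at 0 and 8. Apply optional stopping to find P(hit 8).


By optional stopping theorem: E(M at tau) = M(0) = 5
P(hit 8)*8 + P(hit 0)*0 = 5
P(hit 8) = (5 - 0)/(8 - 0) = 5/8 = 0.6250

0.6250


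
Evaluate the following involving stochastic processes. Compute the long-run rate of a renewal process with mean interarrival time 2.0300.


Long-run renewal rate = 1/E(X)
= 1/2.0300
= 0.4926

0.4926


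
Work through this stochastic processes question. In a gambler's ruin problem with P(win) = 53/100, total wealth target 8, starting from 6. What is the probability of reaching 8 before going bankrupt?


Gambler's ruin formula:
r = q/p = 0.4700/0.5300 = 0.8868
P(win) = (1 - r^i)/(1 - r^N)
= (1 - 0.8868^6)/(1 - 0.8868^8)
= 0.8318

0.8318


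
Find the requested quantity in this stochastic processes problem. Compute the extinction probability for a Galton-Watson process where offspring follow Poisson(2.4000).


Since mu = 2.4000 > 1, extinction prob q < 1.
Solve s = exp(mu*(s-1)) iteratively.
q = 0.1214

0.1214


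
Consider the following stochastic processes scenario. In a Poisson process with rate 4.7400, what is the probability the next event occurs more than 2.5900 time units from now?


P(X > t) = exp(-lambda * t)
= exp(-4.7400 * 2.5900)
= exp(-12.2766) = 4.6595e-06

4.6595e-06


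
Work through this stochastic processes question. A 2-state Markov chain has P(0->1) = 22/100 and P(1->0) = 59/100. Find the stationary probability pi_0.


Stationary distribution: pi_0 = p10/(p01+p10), pi_1 = p01/(p01+p10)
p01 = 0.2200, p10 = 0.5900
pi_0 = 0.7284

0.7284


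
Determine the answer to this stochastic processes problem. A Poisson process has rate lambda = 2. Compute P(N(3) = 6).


P(N(t)=k) = (lambda*t)^k * exp(-lambda*t) / k!
lambda*t = 6
= 6^6 * exp(-6) / 6!
= 46656 * 0.0025 / 720
= 0.1606

0.1606


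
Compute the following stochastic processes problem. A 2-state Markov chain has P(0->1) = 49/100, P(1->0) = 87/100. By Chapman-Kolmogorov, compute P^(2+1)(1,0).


P^3 = P^2 * P^1
Computing via matrix multiplication of the transition matrix.
Entry (1,0) of P^3 = 0.6696

0.6696


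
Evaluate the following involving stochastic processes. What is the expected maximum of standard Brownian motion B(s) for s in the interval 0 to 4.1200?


E(max B(s)) = sqrt(2t/pi)
= sqrt(2*4.1200/pi)
= sqrt(2.6229)
= 1.6195

1.6195


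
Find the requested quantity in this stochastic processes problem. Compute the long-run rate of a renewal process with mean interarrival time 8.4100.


Long-run renewal rate = 1/E(X)
= 1/8.4100
= 0.1189

0.1189


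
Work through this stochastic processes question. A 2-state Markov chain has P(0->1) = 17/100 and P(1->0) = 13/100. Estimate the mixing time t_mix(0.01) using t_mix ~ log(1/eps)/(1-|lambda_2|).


lambda_2 = |1 - p01 - p10| = |1 - 0.1700 - 0.1300| = 0.7000
t_mix ~ log(1/eps)/(1 - |lambda_2|)
= log(100)/(1 - 0.7000) = 4.6052/0.3000
= 15.3506

15.3506


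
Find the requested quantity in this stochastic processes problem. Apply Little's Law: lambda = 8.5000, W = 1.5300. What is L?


Little's Law: L = lambda * W
= 8.5000 * 1.5300
= 13.0050

13.0050


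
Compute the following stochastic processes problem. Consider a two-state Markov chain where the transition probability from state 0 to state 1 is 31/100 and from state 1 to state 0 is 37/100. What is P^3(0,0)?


Computing P^3 by matrix multiplication.
P = [[0.6900, 0.3100], [0.3700, 0.6300]]
After raising P to the power 3:
P^3(0,0) = 0.5591

0.5591


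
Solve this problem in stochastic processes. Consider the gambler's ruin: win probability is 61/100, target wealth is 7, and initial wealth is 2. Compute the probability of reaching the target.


Gambler's ruin formula:
r = q/p = 0.3900/0.6100 = 0.6393
P(win) = (1 - r^i)/(1 - r^N)
= (1 - 0.6393^2)/(1 - 0.6393^7)
= 0.6182

0.6182


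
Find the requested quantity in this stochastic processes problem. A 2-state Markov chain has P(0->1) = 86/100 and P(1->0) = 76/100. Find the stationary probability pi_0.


Stationary distribution: pi_0 = p10/(p01+p10), pi_1 = p01/(p01+p10)
p01 = 0.8600, p10 = 0.7600
pi_0 = 0.4691

0.4691


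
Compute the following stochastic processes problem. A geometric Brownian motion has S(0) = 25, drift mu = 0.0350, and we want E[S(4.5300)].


E[S(t)] = S(0) * exp(mu * t)
= 25 * exp(0.0350 * 4.5300)
= 25 * 1.1718
= 29.2953

29.2953


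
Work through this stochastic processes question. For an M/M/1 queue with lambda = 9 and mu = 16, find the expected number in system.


rho = 9/16 = 0.5625
L = rho/(1-rho)
= 0.5625/0.4375
= 1.2857

1.2857


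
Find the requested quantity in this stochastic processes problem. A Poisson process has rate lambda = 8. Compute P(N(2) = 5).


P(N(t)=k) = (lambda*t)^k * exp(-lambda*t) / k!
lambda*t = 16
= 16^5 * exp(-16) / 5!
= 1048576 * 1.1254e-07 / 120
= 9.8335e-04

9.8335e-04


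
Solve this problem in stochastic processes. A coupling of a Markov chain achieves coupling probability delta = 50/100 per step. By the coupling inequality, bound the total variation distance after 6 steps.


TV distance bound <= (1-delta)^n
= (1 - 0.5000)^6
= 0.5000^6
= 0.0156

0.0156


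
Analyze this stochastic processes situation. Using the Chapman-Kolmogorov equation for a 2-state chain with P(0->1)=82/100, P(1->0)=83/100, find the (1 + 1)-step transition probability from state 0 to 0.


P^2 = P^1 * P^1
Computing via matrix multiplication of the transition matrix.
Entry (0,0) of P^2 = 0.7130

0.7130


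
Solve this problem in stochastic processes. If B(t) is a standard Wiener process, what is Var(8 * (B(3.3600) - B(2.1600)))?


Var(alpha*(B(t)-B(s))) = alpha^2 * (t-s)
= 8^2 * (3.3600 - 2.1600)
= 64 * 1.2000
= 76.8000

76.8000


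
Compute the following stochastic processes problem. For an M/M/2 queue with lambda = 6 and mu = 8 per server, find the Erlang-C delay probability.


a = lambda/mu = 0.7500
rho = a/c = 0.3750
Erlang-C formula applied:
C(c,a) = 0.2045

0.2045


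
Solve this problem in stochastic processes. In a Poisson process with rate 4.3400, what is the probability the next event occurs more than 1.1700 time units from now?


P(X > t) = exp(-lambda * t)
= exp(-4.3400 * 1.1700)
= exp(-5.0778) = 0.0062

0.0062


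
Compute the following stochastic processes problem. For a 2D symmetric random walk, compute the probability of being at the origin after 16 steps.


P = C(16,8)^2 / 4^16
= 12870^2 / 4294967296
= 165636900 / 4294967296
= 0.0386

0.0386


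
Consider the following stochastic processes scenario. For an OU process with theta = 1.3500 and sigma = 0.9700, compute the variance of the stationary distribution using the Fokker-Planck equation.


Stationary variance = sigma^2 / (2*theta)
= 0.9700^2 / (2*1.3500)
= 0.9409 / 2.7000
= 0.3485

0.3485


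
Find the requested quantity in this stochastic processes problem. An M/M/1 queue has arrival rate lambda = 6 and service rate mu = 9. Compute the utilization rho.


rho = lambda/mu
= 6/9
= 0.6667

0.6667


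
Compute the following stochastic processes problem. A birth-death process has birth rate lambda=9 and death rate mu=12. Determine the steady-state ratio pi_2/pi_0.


For birth-death process, pi_n/pi_0 = (lambda/mu)^n
= (9/12)^2
= 0.5625

0.5625


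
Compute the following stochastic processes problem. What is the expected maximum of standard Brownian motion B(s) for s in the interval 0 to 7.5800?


E(max B(s)) = sqrt(2t/pi)
= sqrt(2*7.5800/pi)
= sqrt(4.8256)
= 2.1967

2.1967


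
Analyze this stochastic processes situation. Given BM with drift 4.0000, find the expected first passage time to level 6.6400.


Expected first passage time = a/mu
= 6.6400/4.0000
= 1.6600

1.6600


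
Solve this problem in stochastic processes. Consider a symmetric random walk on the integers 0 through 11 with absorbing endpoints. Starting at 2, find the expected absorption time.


For symmetric RW on 0,...,N with absorbing barriers, E(i) = i*(N-i)
E(2) = 2 * 9 = 18

18


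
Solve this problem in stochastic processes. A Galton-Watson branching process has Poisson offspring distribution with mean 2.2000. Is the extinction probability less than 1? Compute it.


Since mu = 2.2000 > 1, extinction prob q < 1.
Solve s = exp(mu*(s-1)) iteratively.
q = 0.1563

0.1563


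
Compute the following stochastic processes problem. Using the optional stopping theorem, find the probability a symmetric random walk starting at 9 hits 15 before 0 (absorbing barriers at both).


By optional stopping theorem: E(M at tau) = M(0) = 9
P(hit 15)*15 + P(hit 0)*0 = 9
P(hit 15) = (9 - 0)/(15 - 0) = 3/5 = 0.6000

0.6000


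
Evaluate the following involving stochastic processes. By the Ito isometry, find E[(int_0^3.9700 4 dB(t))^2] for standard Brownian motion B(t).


By Ito isometry: E[(int f dB)^2] = int f^2 dt
= 4^2 * 3.9700
= 16 * 3.9700 = 63.5200

63.5200


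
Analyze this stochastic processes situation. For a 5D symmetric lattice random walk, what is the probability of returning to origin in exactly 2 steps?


P(return in 2 steps) = P(reverse first step) = 1/(2d)
= 1/10
= 0.1000

0.1000


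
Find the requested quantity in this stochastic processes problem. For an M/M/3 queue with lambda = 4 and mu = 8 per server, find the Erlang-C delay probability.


a = lambda/mu = 0.5000
rho = a/c = 0.1667
Erlang-C formula applied:
C(c,a) = 0.0152

0.0152


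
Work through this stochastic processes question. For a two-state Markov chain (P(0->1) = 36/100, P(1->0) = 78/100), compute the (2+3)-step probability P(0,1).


P^5 = P^2 * P^3
Computing via matrix multiplication of the transition matrix.
Entry (0,1) of P^5 = 0.3158

0.3158


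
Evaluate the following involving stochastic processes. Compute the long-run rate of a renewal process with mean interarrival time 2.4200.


Long-run renewal rate = 1/E(X)
= 1/2.4200
= 0.4132

0.4132


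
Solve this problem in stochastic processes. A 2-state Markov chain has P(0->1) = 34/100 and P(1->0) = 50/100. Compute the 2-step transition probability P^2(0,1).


Computing P^2 by matrix multiplication.
P = [[0.6600, 0.3400], [0.5000, 0.5000]]
After raising P to the power 2:
P^2(0,1) = 0.3944

0.3944


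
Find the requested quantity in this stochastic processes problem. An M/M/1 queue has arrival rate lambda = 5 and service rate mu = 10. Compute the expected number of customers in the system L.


rho = 5/10 = 0.5000
L = rho/(1-rho)
= 0.5000/0.5000
= 1.0000

1.0000


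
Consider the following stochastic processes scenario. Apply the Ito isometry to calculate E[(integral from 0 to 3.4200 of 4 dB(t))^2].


By Ito isometry: E[(int f dB)^2] = int f^2 dt
= 4^2 * 3.4200
= 16 * 3.4200 = 54.7200

54.7200


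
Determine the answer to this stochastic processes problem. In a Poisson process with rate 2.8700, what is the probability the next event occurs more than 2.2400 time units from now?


P(X > t) = exp(-lambda * t)
= exp(-2.8700 * 2.2400)
= exp(-6.4288) = 0.0016

0.0016


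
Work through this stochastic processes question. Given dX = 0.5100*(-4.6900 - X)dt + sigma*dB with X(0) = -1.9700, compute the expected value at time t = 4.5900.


E[X(t)] = mu + (X(0) - mu)*exp(-theta*t)
= -4.6900 + (-1.9700 - -4.6900)*exp(-0.5100*4.5900)
= -4.6900 + 2.7200 * 0.0962
= -4.4282

-4.4282


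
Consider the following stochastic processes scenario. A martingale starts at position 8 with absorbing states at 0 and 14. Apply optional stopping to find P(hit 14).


By optional stopping theorem: E(M at tau) = M(0) = 8
P(hit 14)*14 + P(hit 0)*0 = 8
P(hit 14) = (8 - 0)/(14 - 0) = 4/7 = 0.5714

0.5714


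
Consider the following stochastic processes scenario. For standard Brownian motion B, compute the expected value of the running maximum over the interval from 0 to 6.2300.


E(max B(s)) = sqrt(2t/pi)
= sqrt(2*6.2300/pi)
= sqrt(3.9661)
= 1.9915

1.9915


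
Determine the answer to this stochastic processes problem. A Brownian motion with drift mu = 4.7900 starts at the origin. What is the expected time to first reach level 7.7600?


Expected first passage time = a/mu
= 7.7600/4.7900
= 1.6200

1.6200


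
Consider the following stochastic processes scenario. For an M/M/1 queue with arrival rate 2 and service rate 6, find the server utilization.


rho = lambda/mu
= 2/6
= 0.3333

0.3333


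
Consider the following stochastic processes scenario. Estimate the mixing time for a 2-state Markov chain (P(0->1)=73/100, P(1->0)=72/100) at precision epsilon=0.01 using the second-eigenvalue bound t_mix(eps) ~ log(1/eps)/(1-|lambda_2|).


lambda_2 = |1 - p01 - p10| = |1 - 0.7300 - 0.7200| = 0.4500
t_mix ~ log(1/eps)/(1 - |lambda_2|)
= log(100)/(1 - 0.4500) = 4.6052/0.5500
= 8.3730

8.3730


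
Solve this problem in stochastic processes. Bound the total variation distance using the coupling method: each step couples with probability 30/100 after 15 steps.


TV distance bound <= (1-delta)^n
= (1 - 0.3000)^15
= 0.7000^15
= 0.0047

0.0047


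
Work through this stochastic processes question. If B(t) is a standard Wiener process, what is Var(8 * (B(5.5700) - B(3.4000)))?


Var(alpha*(B(t)-B(s))) = alpha^2 * (t-s)
= 8^2 * (5.5700 - 3.4000)
= 64 * 2.1700
= 138.8800

138.8800


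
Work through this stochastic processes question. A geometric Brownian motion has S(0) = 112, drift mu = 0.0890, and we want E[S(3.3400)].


E[S(t)] = S(0) * exp(mu * t)
= 112 * exp(0.0890 * 3.3400)
= 112 * 1.3462
= 150.7705

150.7705


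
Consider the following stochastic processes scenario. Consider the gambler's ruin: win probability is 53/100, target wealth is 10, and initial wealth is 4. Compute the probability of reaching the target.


Gambler's ruin formula:
r = q/p = 0.4700/0.5300 = 0.8868
P(win) = (1 - r^i)/(1 - r^N)
= (1 - 0.8868^4)/(1 - 0.8868^10)
= 0.5457

0.5457


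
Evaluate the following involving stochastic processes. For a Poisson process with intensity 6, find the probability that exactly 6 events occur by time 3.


P(N(t)=k) = (lambda*t)^k * exp(-lambda*t) / k!
lambda*t = 18
= 18^6 * exp(-18) / 6!
= 34012224 * 1.5230e-08 / 720
= 7.1945e-04

7.1945e-04


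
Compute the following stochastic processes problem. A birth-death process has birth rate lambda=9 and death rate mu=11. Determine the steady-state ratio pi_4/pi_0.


For birth-death process, pi_n/pi_0 = (lambda/mu)^n
= (9/11)^4
= 0.4481

0.4481


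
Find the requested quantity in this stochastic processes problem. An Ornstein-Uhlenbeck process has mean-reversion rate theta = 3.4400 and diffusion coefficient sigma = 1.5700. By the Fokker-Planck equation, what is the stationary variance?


Stationary variance = sigma^2 / (2*theta)
= 1.5700^2 / (2*3.4400)
= 2.4649 / 6.8800
= 0.3583

0.3583


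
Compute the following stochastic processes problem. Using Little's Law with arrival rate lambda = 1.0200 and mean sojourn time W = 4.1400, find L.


Little's Law: L = lambda * W
= 1.0200 * 4.1400
= 4.2228

4.2228


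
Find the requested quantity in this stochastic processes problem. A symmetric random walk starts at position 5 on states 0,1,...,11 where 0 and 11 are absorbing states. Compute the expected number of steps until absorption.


For symmetric RW on 0,...,N with absorbing barriers, E(i) = i*(N-i)
E(5) = 5 * 6 = 30

30


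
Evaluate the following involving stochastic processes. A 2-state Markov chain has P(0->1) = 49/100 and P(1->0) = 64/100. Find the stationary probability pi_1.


Stationary distribution: pi_0 = p10/(p01+p10), pi_1 = p01/(p01+p10)
p01 = 0.4900, p10 = 0.6400
pi_1 = 0.4336

0.4336


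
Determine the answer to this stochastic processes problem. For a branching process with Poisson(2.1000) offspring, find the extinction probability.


Since mu = 2.1000 > 1, extinction prob q < 1.
Solve s = exp(mu*(s-1)) iteratively.
q = 0.1779

0.1779
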